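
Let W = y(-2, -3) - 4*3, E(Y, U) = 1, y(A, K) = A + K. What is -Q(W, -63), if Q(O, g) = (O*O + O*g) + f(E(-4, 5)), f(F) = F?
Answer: -1361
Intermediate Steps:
W = -17 (W = (-2 - 3) - 4*3 = -5 - 12 = -17)
Q(O, g) = 1 + O² + O*g (Q(O, g) = (O*O + O*g) + 1 = (O² + O*g) + 1 = 1 + O² + O*g)
-Q(W, -63) = -(1 + (-17)² - 17*(-63)) = -(1 + 289 + 1071) = -1*1361 = -1361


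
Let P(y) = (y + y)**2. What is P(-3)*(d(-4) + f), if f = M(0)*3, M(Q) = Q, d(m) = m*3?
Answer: -432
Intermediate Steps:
P(y) = 4*y**2 (P(y) = (2*y)**2 = 4*y**2)
d(m) = 3*m
f = 0 (f = 0*3 = 0)
P(-3)*(d(-4) + f) = (4*(-3)**2)*(3*(-4) + 0) = (4*9)*(-12 + 0) = 36*(-12) = -432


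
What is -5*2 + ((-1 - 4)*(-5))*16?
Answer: 390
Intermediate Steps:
-5*2 + ((-1 - 4)*(-5))*16 = -10 - 5*(-5)*16 = -10 + 25*16 = -10 + 400 = 390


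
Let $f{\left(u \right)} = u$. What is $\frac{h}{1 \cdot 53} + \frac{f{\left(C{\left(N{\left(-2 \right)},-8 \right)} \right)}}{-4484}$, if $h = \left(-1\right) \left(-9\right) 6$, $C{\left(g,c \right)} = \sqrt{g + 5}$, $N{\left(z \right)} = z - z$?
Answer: $\frac{54}{53} - \frac{\sqrt{5}}{4484} \approx 1.0184$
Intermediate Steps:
$N{\left(z \right)} = 0$
$C{\left(g,c \right)} = \sqrt{5 + g}$
$h = 54$ ($h = 9 \cdot 6 = 54$)
$\frac{h}{1 \cdot 53} + \frac{f{\left(C{\left(N{\left(-2 \right)},-8 \right)} \right)}}{-4484} = \frac{54}{1 \cdot 53} + \frac{\sqrt{5 + 0}}{-4484} = \frac{54}{53} + \sqrt{5} \left(- \frac{1}{4484}\right) = 54 \cdot \frac{1}{53} - \frac{\sqrt{5}}{4484} = \frac{54}{53} - \frac{\sqrt{5}}{4484}$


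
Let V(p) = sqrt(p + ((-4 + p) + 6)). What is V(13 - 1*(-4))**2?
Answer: 36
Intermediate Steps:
V(p) = sqrt(2 + 2*p) (V(p) = sqrt(p + (2 + p)) = sqrt(2 + 2*p))
V(13 - 1*(-4))**2 = (sqrt(2 + 2*(13 - 1*(-4))))**2 = (sqrt(2 + 2*(13 + 4)))**2 = (sqrt(2 + 2*17))**2 = (sqrt(2 + 34))**2 = (sqrt(36))**2 = 6**2 = 36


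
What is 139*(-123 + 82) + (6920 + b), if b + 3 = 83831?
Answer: 85049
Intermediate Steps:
b = 83828 (b = -3 + 83831 = 83828)
139*(-123 + 82) + (6920 + b) = 139*(-123 + 82) + (6920 + 83828) = 139*(-41) + 90748 = -5699 + 90748 = 85049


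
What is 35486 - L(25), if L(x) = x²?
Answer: 34861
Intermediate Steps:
35486 - L(25) = 35486 - 1*25² = 35486 - 1*625 = 35486 - 625 = 34861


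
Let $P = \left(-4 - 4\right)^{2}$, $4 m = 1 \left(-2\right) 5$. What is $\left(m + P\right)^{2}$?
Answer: $\frac{15129}{4} \approx 3782.3$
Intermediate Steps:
$m = - \frac{5}{2}$ ($m = \frac{1 \left(-2\right) 5}{4} = \frac{\left(-2\right) 5}{4} = \frac{1}{4} \left(-10\right) = - \frac{5}{2} \approx -2.5$)
$P = 64$ ($P = \left(-8\right)^{2} = 64$)
$\left(m + P\right)^{2} = \left(- \frac{5}{2} + 64\right)^{2} = \left(\frac{123}{2}\right)^{2} = \frac{15129}{4}$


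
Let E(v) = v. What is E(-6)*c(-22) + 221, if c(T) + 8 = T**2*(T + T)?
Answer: 128045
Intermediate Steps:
c(T) = -8 + 2*T**3 (c(T) = -8 + T**2*(T + T) = -8 + T**2*(2*T) = -8 + 2*T**3)
E(-6)*c(-22) + 221 = -6*(-8 + 2*(-22)**3) + 221 = -6*(-8 + 2*(-10648)) + 221 = -6*(-8 - 21296) + 221 = -6*(-21304) + 221 = 127824 + 221 = 128045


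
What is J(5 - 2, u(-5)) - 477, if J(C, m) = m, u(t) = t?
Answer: -482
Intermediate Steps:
J(5 - 2, u(-5)) - 477 = -5 - 477 = -482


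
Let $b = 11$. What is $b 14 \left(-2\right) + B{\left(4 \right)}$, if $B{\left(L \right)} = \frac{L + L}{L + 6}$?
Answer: $- \frac{1536}{5} \approx -307.2$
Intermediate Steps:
$B{\left(L \right)} = \frac{2 L}{6 + L}$
$b 14 \left(-2\right) + B{\left(4 \right)} = 11 \cdot 14 \left(-2\right) + 2 \cdot 4 \frac{1}{6 + 4} = 11 \left(-28\right) + 2 \cdot 4 \cdot \frac{1}{10} = -308 + 2 \cdot 4 \cdot \frac{1}{10} = -308 + \frac{4}{5} = - \frac{1536}{5}$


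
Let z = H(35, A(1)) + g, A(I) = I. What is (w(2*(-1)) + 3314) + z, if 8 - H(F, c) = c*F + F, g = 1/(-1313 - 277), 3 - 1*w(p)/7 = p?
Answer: 5226329/1590 ≈ 3287.0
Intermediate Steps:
w(p) = 21 - 7*p
g = -1/1590 (g = 1/(-1590) = -1/1590 ≈ -0.00062893)
H(F, c) = 8 - F - F*c (H(F, c) = 8 - (c*F + F) = 8 - (F*c + F) = 8 - (F + F*c) = 8 + (-F - F*c) = 8 - F - F*c)
z = -98581/1590 (z = (8 - 1*35 - 1*35*1) - 1/1590 = (8 - 35 - 35) - 1/1590 = -62 - 1/1590 = -98581/1590 ≈ -62.001)
(w(2*(-1)) + 3314) + z = ((21 - 14*(-1)) + 3314) - 98581/1590 = ((21 - 7*(-2)) + 3314) - 98581/1590 = ((21 + 14) + 3314) - 98581/1590 = (35 + 3314) - 98581/1590 = 3349 - 98581/1590 = 5226329/1590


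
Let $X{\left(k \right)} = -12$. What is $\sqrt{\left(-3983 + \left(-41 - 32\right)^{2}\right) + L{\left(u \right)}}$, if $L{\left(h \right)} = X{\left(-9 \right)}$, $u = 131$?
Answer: $\sqrt{1334} \approx 36.524$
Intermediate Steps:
$L{\left(h \right)} = -12$
$\sqrt{\left(-3983 + \left(-41 - 32\right)^{2}\right) + L{\left(u \right)}} = \sqrt{\left(-3983 + \left(-41 - 32\right)^{2}\right) - 12} = \sqrt{\left(-3983 + \left(-73\right)^{2}\right) - 12} = \sqrt{\left(-3983 + 5329\right) - 12} = \sqrt{1346 - 12} = \sqrt{1334}$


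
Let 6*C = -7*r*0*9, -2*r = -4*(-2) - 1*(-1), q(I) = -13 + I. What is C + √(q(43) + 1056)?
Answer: √1086 ≈ 32.955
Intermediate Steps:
r = -9/2 (r = -(-4*(-2) - 1*(-1))/2 = -(8 + 1)/2 = -½*9 = -9/2 ≈ -4.5000)
C = 0 (C = (-7*(-9/2*0)*9)/6 = (-0*9)/6 = (-7*0)/6 = (⅙)*0 = 0)
C + √(q(43) + 1056) = 0 + √((-13 + 43) + 1056) = 0 + √(30 + 1056) = 0 + √1086 = √1086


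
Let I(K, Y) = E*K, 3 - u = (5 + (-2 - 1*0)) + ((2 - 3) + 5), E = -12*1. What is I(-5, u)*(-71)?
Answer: -4260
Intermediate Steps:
E = -12
u = -4 (u = 3 - ((5 + (-2 - 1*0)) + ((2 - 3) + 5)) = 3 - ((5 + (-2 + 0)) + (-1 + 5)) = 3 - ((5 - 2) + 4) = 3 - (3 + 4) = 3 - 1*7 = 3 - 7 = -4)
I(K, Y) = -12*K
I(-5, u)*(-71) = -12*(-5)*(-71) = 60*(-71) = -4260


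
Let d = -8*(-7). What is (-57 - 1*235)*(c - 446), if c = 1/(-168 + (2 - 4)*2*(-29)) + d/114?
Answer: 9246560695/71079 ≈ 1.3009e+5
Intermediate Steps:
d = 56
c = 139721/284316 (c = 1/(-168 + (2 - 4)*2*(-29)) + 56/114 = -1/29/(-168 - 2*2) + 56*(1/114) = -1/29/(-168 - 4) + 28/57 = -1/29/(-172) + 28/57 = -1/172*(-1/29) + 28/57 = 1/4988 + 28/57 = 139721/284316 ≈ 0.49143)
(-57 - 1*235)*(c - 446) = (-57 - 1*235)*(139721/284316 - 446) = (-57 - 235)*(-126665215/284316) = -292*(-126665215/284316) = 9246560695/71079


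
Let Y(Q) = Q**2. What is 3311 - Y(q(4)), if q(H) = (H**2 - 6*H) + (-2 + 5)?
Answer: 3286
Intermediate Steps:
q(H) = 3 + H**2 - 6*H (q(H) = (H**2 - 6*H) + 3 = 3 + H**2 - 6*H)
3311 - Y(q(4)) = 3311 - (3 + 4**2 - 6*4)**2 = 3311 - (3 + 16 - 24)**2 = 3311 - 1*(-5)**2 = 3311 - 1*25 = 3311 - 25 = 3286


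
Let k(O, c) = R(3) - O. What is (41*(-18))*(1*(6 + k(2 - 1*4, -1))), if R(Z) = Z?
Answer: -8118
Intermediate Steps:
k(O, c) = 3 - O
(41*(-18))*(1*(6 + k(2 - 1*4, -1))) = (41*(-18))*(1*(6 + (3 - (2 - 1*4)))) = -738*(6 + (3 - (2 - 4))) = -738*(6 + (3 - 1*(-2))) = -738*(6 + (3 + 2)) = -738*(6 + 5) = -738*11 = -8118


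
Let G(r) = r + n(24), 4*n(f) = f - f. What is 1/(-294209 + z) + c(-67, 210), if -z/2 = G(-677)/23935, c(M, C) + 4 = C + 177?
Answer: 2697044252428/7041891061 ≈ 383.00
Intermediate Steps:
n(f) = 0 (n(f) = (f - f)/4 = (1/4)*0 = 0)
c(M, C) = 173 + C (c(M, C) = -4 + (C + 177) = -4 + (177 + C) = 173 + C)
G(r) = r (G(r) = r + 0 = r)
z = 1354/23935 (z = -(-1354)/23935 = -2*(-677/23935) = 1354/23935 ≈ 0.056570)
1/(-294209 + z) + c(-67, 210) = 1/(-294209 + 1354/23935) + (173 + 210) = 1/(-7041891061/23935) + 383 = -23935/7041891061 + 383 = 2697044252428/7041891061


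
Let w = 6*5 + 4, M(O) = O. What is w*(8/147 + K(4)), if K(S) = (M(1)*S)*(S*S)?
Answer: 320144/147 ≈ 2177.9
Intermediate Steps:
K(S) = S**3 (K(S) = (1*S)*(S*S) = S*S**2 = S**3)
w = 34 (w = 30 + 4 = 34)
w*(8/147 + K(4)) = 34*(8/147 + 4**3) = 34*(8*(1/147) + 64) = 34*(8/147 + 64) = 34*(9416/147) = 320144/147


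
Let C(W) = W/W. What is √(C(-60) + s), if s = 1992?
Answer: √1993 ≈ 44.643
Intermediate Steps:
C(W) = 1
√(C(-60) + s) = √(1 + 1992) = √1993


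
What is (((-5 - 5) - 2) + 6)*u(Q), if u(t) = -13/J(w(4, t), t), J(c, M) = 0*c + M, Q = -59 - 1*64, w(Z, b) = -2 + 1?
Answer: -26/41 ≈ -0.63415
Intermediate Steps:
w(Z, b) = -1
Q = -123 (Q = -59 - 64 = -123)
J(c, M) = M (J(c, M) = 0 + M = M)
u(t) = -13/t
(((-5 - 5) - 2) + 6)*u(Q) = (((-5 - 5) - 2) + 6)*(-13/(-123)) = ((-10 - 2) + 6)*(-13*(-1/123)) = (-12 + 6)*(13/123) = -6*13/123 = -26/41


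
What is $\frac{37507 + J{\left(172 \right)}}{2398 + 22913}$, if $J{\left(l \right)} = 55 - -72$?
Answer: $\frac{37634}{25311} \approx 1.4869$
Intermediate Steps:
$J{\left(l \right)} = 127$ ($J{\left(l \right)} = 55 + 72 = 127$)
$\frac{37507 + J{\left(172 \right)}}{2398 + 22913} = \frac{37507 + 127}{2398 + 22913} = \frac{37634}{25311}$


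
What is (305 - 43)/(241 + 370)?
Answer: 262/611 ≈ 0.42881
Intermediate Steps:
(305 - 43)/(241 + 370) = 262/611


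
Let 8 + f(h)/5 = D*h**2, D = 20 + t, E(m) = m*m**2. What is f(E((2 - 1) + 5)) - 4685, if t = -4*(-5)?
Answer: 9326475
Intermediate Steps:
t = 20
E(m) = m**3
D = 40 (D = 20 + 20 = 40)
f(h) = -40 + 200*h**2 (f(h) = -40 + 5*(40*h**2) = -40 + 200*h**2)
f(E((2 - 1) + 5)) - 4685 = (-40 + 200*(((2 - 1) + 5)**3)**2) - 4685 = (-40 + 200*((1 + 5)**3)**2) - 4685 = (-40 + 200*(6**3)**2) - 4685 = (-40 + 200*216**2) - 4685 = (-40 + 200*46656) - 4685 = (-40 + 9331200) - 4685 = 9331160 - 4685 = 9326475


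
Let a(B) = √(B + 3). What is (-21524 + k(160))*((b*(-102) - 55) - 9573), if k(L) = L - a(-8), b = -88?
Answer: 13929328 + 652*I*√5 ≈ 1.3929e+7 + 1457.9*I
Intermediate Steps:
a(B) = √(3 + B)
k(L) = L - I*√5 (k(L) = L - √(3 - 8) = L - √(-5) = L - I*√5)
(-21524 + k(160))*((b*(-102) - 55) - 9573) = (-21524 + (160 - I*√5))*((-88*(-102) - 55) - 9573) = (-21364 - I*√5)*((8976 - 55) - 9573) = (-21364 - I*√5)*(8921 - 9573) = (-21364 - I*√5)*(-652) = 13929328 + 652*I*√5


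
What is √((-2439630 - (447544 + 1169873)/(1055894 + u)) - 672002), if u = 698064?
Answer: 11*I*√79111818355950854/1753958 ≈ 1764.0*I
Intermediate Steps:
√((-2439630 - (447544 + 1169873)/(1055894 + u)) - 672002) = √((-2439630 - (447544 + 1169873)/(1055894 + 698064)) - 672002) = √((-2439630 - 1617417/1753958) - 672002) = √(-4279010172957/1753958 - 672002) = √(-5457673456873/1753958) = 11*I*√79111818355950854/1753958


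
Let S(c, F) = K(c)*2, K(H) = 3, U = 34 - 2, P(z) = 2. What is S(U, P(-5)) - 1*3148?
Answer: -3142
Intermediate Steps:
U = 32
S(c, F) = 6 (S(c, F) = 3*2 = 6)
S(U, P(-5)) - 1*3148 = 6 - 1*3148 = 6 - 3148 = -3142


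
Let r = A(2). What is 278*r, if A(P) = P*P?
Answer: 1112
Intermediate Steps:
A(P) = P**2
r = 4 (r = 2**2 = 4)
278*r = 278*4 = 1112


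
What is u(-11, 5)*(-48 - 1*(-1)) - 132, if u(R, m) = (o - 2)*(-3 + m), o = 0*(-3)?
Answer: 56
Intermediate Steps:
o = 0
u(R, m) = 6 - 2*m (u(R, m) = (0 - 2)*(-3 + m) = -2*(-3 + m) = 6 - 2*m)
u(-11, 5)*(-48 - 1*(-1)) - 132 = (6 - 2*5)*(-48 - 1*(-1)) - 132 = (6 - 10)*(-48 + 1) - 132 = -4*(-47) - 132 = 188 - 132 = 56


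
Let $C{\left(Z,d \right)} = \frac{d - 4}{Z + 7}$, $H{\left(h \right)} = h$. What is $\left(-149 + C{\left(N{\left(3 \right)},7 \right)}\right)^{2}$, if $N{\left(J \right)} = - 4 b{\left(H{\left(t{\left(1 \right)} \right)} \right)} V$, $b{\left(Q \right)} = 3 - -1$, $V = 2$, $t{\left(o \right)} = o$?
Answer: $\frac{13897984}{625} \approx 22237.0$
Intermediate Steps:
$b{\left(Q \right)} = 4$ ($b{\left(Q \right)} = 3 + 1 = 4$)
$N{\left(J \right)} = -32$ ($N{\left(J \right)} = \left(-4\right) 4 \cdot 2 = \left(-16\right) 2 = -32$)
$C{\left(Z,d \right)} = \frac{-4 + d}{7 + Z}$
$\left(-149 + C{\left(N{\left(3 \right)},7 \right)}\right)^{2} = \left(-149 + \frac{-4 + 7}{7 - 32}\right)^{2} = \left(-149 + \frac{1}{-25} \cdot 3\right)^{2} = \left(-149 - \frac{3}{25}\right)^{2} = \left(- \frac{3728}{25}\right)^{2} = \frac{13897984}{625}$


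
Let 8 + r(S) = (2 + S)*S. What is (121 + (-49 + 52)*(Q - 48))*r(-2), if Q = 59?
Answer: -1232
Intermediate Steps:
r(S) = -8 + S*(2 + S) (r(S) = -8 + (2 + S)*S = -8 + S*(2 + S))
(121 + (-49 + 52)*(Q - 48))*r(-2) = (121 + (-49 + 52)*(59 - 48))*(-8 + (-2)² + 2*(-2)) = (121 + 3*11)*(-8 + 4 - 4) = (121 + 33)*(-8) = 154*(-8) = -1232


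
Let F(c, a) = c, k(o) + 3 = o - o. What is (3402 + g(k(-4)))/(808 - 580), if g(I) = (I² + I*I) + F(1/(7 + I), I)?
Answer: 13681/912 ≈ 15.001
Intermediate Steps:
k(o) = -3 (k(o) = -3 + (o - o) = -3 + 0 = -3)
g(I) = 1/(7 + I) + 2*I² (g(I) = (I² + I*I) + 1/(7 + I) = (I² + I²) + 1/(7 + I) = 2*I² + 1/(7 + I) = 1/(7 + I) + 2*I²)
(3402 + g(k(-4)))/(808 - 580) = (3402 + (1 + 2*(-3)²*(7 - 3))/(7 - 3))/(808 - 580) = (3402 + (1 + 2*9*4)/4)/228 = (3402 + (1 + 72)/4)*(1/228) = (3402 + (¼)*73)*(1/228) = (3402 + 73/4)*(1/228) = (13681/4)*(1/228) = 13681/912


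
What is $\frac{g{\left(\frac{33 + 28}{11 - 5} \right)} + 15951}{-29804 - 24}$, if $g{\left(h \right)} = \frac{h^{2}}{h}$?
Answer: $- \frac{95767}{178968} \approx -0.53511$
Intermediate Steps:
$g{\left(h \right)} = h$
$\frac{g{\left(\frac{33 + 28}{11 - 5} \right)} + 15951}{-29804 - 24} = \frac{\frac{33 + 28}{11 - 5} + 15951}{-29804 - 24} = \frac{\frac{61}{6} + 15951}{-29828} = \left(61 \cdot \frac{1}{6} + 15951\right) \left(- \frac{1}{29828}\right) = \left(\frac{61}{6} + 15951\right) \left(- \frac{1}{29828}\right) = \frac{95767}{6} \left(- \frac{1}{29828}\right) = - \frac{95767}{178968}$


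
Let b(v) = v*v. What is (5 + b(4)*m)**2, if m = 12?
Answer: 38809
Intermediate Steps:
b(v) = v**2
(5 + b(4)*m)**2 = (5 + 4**2*12)**2 = (5 + 16*12)**2 = (5 + 192)**2 = 197**2 = 38809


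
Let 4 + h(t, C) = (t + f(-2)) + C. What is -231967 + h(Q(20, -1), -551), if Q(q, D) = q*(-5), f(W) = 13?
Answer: -232609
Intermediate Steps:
Q(q, D) = -5*q
h(t, C) = 9 + C + t (h(t, C) = -4 + ((t + 13) + C) = -4 + ((13 + t) + C) = -4 + (13 + C + t) = 9 + C + t)
-231967 + h(Q(20, -1), -551) = -231967 + (9 - 551 - 5*20) = -231967 + (9 - 551 - 100) = -231967 - 642 = -232609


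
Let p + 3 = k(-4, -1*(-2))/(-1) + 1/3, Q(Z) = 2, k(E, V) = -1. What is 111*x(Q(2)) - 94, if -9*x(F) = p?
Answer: -661/9 ≈ -73.444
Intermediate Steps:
p = -5/3 (p = -3 + (-1/(-1) + 1/3) = -3 + (-1*(-1) + 1*(⅓)) = -3 + (1 + ⅓) = -3 + 4/3 = -5/3 ≈ -1.6667)
x(F) = 5/27 (x(F) = -⅑*(-5/3) = 5/27)
111*x(Q(2)) - 94 = 111*(5/27) - 94 = 185/9 - 94 = -661/9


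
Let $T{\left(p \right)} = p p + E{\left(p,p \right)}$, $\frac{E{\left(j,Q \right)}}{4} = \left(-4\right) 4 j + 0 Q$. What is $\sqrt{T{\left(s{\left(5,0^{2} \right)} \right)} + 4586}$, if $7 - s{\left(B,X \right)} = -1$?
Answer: $\sqrt{4138} \approx 64.327$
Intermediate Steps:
$E{\left(j,Q \right)} = - 64 j$ ($E{\left(j,Q \right)} = 4 \left(\left(-4\right) 4 j + 0 Q\right) = 4 \left(- 16 j + 0\right) = 4 \left(- 16 j\right) = - 64 j$)
$s{\left(B,X \right)} = 8$ ($s{\left(B,X \right)} = 7 - -1 = 7 + 1 = 8$)
$T{\left(p \right)} = p^{2} - 64 p$ ($T{\left(p \right)} = p p - 64 p = p^{2} - 64 p$)
$\sqrt{T{\left(s{\left(5,0^{2} \right)} \right)} + 4586} = \sqrt{8 \left(-64 + 8\right) + 4586} = \sqrt{8 \left(-56\right) + 4586} = \sqrt{-448 + 4586} = \sqrt{4138}$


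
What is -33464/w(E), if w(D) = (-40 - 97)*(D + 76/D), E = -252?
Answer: -2108232/2177615 ≈ -0.96814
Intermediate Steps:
w(D) = -10412/D - 137*D (w(D) = -137*(D + 76/D) = -10412/D - 137*D)
-33464/w(E) = -33464/(-10412/(-252) - 137*(-252)) = -33464/(-10412*(-1/252) + 34524) = -33464/(2603/63 + 34524) = -33464/2177615/63 = -33464*63/2177615 = -2108232/2177615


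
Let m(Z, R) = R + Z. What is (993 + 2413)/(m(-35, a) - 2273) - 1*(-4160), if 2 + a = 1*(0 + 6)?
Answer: 4790617/1152 ≈ 4158.5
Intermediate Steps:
a = 4 (a = -2 + 1*(0 + 6) = -2 + 1*6 = -2 + 6 = 4)
(993 + 2413)/(m(-35, a) - 2273) - 1*(-4160) = (993 + 2413)/((4 - 35) - 2273) - 1*(-4160) = 3406/(-31 - 2273) + 4160 = 3406/(-2304) + 4160 = 3406*(-1/2304) + 4160 = -1703/1152 + 4160 = 4790617/1152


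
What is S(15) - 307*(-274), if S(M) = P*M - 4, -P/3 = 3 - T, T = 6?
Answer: 84249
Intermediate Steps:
P = 9 (P = -3*(3 - 1*6) = -3*(3 - 6) = -3*(-3) = 9)
S(M) = -4 + 9*M (S(M) = 9*M - 4 = -4 + 9*M)
S(15) - 307*(-274) = (-4 + 9*15) - 307*(-274) = (-4 + 135) + 84118 = 131 + 84118 = 84249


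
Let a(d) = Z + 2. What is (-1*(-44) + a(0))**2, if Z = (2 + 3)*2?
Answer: 3136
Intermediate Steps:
Z = 10 (Z = 5*2 = 10)
a(d) = 12 (a(d) = 10 + 2 = 12)
(-1*(-44) + a(0))**2 = (-1*(-44) + 12)**2 = (44 + 12)**2 = 56**2 = 3136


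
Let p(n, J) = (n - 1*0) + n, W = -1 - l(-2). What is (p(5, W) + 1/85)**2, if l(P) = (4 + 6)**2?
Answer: 724201/7225 ≈ 100.24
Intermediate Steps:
l(P) = 100 (l(P) = 10**2 = 100)
W = -101 (W = -1 - 1*100 = -1 - 100 = -101)
p(n, J) = 2*n (p(n, J) = (n + 0) + n = n + n = 2*n)
(p(5, W) + 1/85)**2 = (2*5 + 1/85)**2 = (10 + 1/85)**2 = (851/85)**2 = 724201/7225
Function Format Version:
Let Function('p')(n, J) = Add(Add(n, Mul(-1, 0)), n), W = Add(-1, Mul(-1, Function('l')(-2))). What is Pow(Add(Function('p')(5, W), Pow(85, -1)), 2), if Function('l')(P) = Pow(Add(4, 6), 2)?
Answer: Rational(724201, 7225) ≈ 100.24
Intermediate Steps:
Function('l')(P) = 100 (Function('l')(P) = Pow(10, 2) = 100)
W = -101 (W = Add(-1, Mul(-1, 100)) = Add(-1, -100) = -101)
Function('p')(n, J) = Mul(2, n) (Function('p')(n, J) = Add(Add(n, 0), n) = Add(n, n) = Mul(2, n))
Pow(Add(Function('p')(5, W), Pow(85, -1)), 2) = Pow(Add(Mul(2, 5), Pow(85, -1)), 2) = Pow(Add(10, Rational(1, 85)), 2) = Pow(Rational(851, 85), 2) = Rational(724201, 7225)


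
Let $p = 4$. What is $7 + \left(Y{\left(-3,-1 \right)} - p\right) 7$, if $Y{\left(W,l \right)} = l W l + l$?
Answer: $-49$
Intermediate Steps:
$Y{\left(W,l \right)} = l + W l^{2}$ ($Y{\left(W,l \right)} = W l l + l = W l^{2} + l = l + W l^{2}$)
$7 + \left(Y{\left(-3,-1 \right)} - p\right) 7 = 7 + \left(- (1 - -3) - 4\right) 7 = 7 + \left(- (1 + 3) - 4\right) 7 = 7 + \left(\left(-1\right) 4 - 4\right) 7 = 7 + \left(-4 - 4\right) 7 = 7 - 56 = -49$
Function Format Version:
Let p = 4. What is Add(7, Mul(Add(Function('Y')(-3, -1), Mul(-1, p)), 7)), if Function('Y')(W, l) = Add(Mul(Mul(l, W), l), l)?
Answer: -49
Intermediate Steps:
Function('Y')(W, l) = Add(l, Mul(W, Pow(l, 2))) (Function('Y')(W, l) = Add(Mul(Mul(W, l), l), l) = Add(Mul(W, Pow(l, 2)), l) = Add(l, Mul(W, Pow(l, 2))))
Add(7, Mul(Add(Function('Y')(-3, -1), Mul(-1, p)), 7)) = Add(7, Mul(Add(Mul(-1, Add(1, Mul(-3, -1))), Mul(-1, 4)), 7)) = Add(7, Mul(Add(Mul(-1, Add(1, 3)), -4), 7)) = Add(7, Mul(Add(Mul(-1, 4), -4), 7)) = Add(7, Mul(Add(-4, -4), 7)) = Add(7, Mul(-8, 7)) = Add(7, -56) = -49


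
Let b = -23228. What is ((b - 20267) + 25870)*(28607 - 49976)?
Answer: 376628625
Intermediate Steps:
((b - 20267) + 25870)*(28607 - 49976) = ((-23228 - 20267) + 25870)*(28607 - 49976) = (-43495 + 25870)*(-21369) = -17625*(-21369) = 376628625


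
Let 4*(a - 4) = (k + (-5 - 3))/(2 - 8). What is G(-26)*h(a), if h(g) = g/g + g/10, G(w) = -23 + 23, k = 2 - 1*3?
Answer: 0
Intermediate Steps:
k = -1 (k = 2 - 3 = -1)
G(w) = 0
a = 35/8 (a = 4 + ((-1 + (-5 - 3))/(2 - 8))/4 = 4 + ((-1 - 8)/(-6))/4 = 4 + (-9*(-⅙))/4 = 4 + (¼)*(3/2) = 4 + 3/8 = 35/8 ≈ 4.3750)
h(g) = 1 + g/10 (h(g) = 1 + g*(⅒) = 1 + g/10)
G(-26)*h(a) = 0*(1 + (⅒)*(35/8)) = 0*(1 + 7/16) = 0*(23/16) = 0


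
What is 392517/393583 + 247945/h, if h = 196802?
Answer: 174835067569/77457921566 ≈ 2.2572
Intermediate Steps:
392517/393583 + 247945/h = 392517/393583 + 247945/196802 = 174835067569/77457921566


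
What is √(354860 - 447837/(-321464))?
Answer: √54247127454278/12364 ≈ 595.70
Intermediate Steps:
√(354860 - 447837/(-321464)) = √(354860 - 447837*(-1/321464)) = √(354860 + 34449/24728) = √(8775012529/24728) = √54247127454278/12364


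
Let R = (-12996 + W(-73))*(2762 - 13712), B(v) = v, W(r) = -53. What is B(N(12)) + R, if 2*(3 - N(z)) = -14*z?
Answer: 142886637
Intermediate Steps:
N(z) = 3 + 7*z (N(z) = 3 - (-7)*z = 3 + 7*z)
R = 142886550 (R = (-12996 - 53)*(2762 - 13712) = -13049*(-10950) = 142886550)
B(N(12)) + R = (3 + 7*12) + 142886550 = (3 + 84) + 142886550 = 87 + 142886550 = 142886637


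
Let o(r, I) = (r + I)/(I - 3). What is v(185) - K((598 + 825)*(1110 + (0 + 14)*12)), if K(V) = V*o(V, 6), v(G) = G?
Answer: -1102431682615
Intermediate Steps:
o(r, I) = (I + r)/(-3 + I)
K(V) = V*(2 + V/3) (K(V) = V*((6 + V)/(-3 + 6)) = V*((6 + V)/3) = V*(2 + V/3))
v(185) - K((598 + 825)*(1110 + (0 + 14)*12)) = 185 - (598 + 825)*(1110 + (0 + 14)*12)*(6 + (598 + 825)*(1110 + (0 + 14)*12))/3 = 185 - 1423*(1110 + 14*12)*(6 + 1423*(1110 + 14*12))/3 = 185 - 1423*(1110 + 168)*(6 + 1423*(1110 + 168))/3 = 185 - 1423*1278*(6 + 1423*1278)/3 = 185 - 1818594*(6 + 1818594)/3 = 185 - 1818594*1818600/3 = 185 - 1*1102431682800 = 185 - 1102431682800 = -1102431682615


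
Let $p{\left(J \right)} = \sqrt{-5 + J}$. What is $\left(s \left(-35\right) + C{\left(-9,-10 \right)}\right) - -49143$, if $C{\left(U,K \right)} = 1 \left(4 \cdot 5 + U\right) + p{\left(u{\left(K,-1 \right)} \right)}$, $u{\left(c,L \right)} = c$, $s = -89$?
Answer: $52269 + i \sqrt{15} \approx 52269.0 + 3.873 i$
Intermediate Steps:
$C{\left(U,K \right)} = 20 + U + \sqrt{-5 + K}$ ($C{\left(U,K \right)} = 1 \left(4 \cdot 5 + U\right) + \sqrt{-5 + K} = 1 \left(20 + U\right) + \sqrt{-5 + K} = \left(20 + U\right) + \sqrt{-5 + K} = 20 + U + \sqrt{-5 + K}$)
$\left(s \left(-35\right) + C{\left(-9,-10 \right)}\right) - -49143 = \left(\left(-89\right) \left(-35\right) + \left(20 - 9 + \sqrt{-5 - 10}\right)\right) - -49143 = \left(3115 + \left(20 - 9 + \sqrt{-15}\right)\right) + 49143 = \left(3115 + \left(20 - 9 + i \sqrt{15}\right)\right) + 49143 = \left(3115 + \left(11 + i \sqrt{15}\right)\right) + 49143 = \left(3126 + i \sqrt{15}\right) + 49143 = 52269 + i \sqrt{15}$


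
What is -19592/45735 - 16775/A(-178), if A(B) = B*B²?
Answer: -109726816559/257934057720 ≈ -0.42541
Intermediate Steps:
A(B) = B³
-19592/45735 - 16775/A(-178) = -19592/45735 - 16775/((-178)³) = -19592*1/45735 - 16775/(-5639752) = -19592/45735 - 16775*(-1/5639752) = -19592/45735 + 16775/5639752 = -109726816559/257934057720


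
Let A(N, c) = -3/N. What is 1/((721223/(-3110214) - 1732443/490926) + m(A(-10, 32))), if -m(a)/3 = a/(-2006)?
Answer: -150143683619460/564595637634581 ≈ -0.26593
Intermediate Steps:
m(a) = 3*a/2006 (m(a) = -3*a/(-2006) = -3*a*(-1)/2006 = -(-3)*a/2006 = 3*a/2006)
1/((721223/(-3110214) - 1732443/490926) + m(A(-10, 32))) = 1/((721223/(-3110214) - 1732443/490926) + 3*(-3/(-10))/2006) = 1/((721223*(-1/3110214) - 1732443*1/490926) + 3*(-3*(-⅒))/2006) = 1/((-721223/3110214 - 577481/163642) + (3/2006)*(3/10)) = 1/(-478527966275/127240409847 + 9/20060) = 1/(-564595637634581/150143683619460) = -150143683619460/564595637634581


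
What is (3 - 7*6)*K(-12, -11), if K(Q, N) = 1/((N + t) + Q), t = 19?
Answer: 39/4 ≈ 9.7500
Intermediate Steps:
K(Q, N) = 1/(19 + N + Q) (K(Q, N) = 1/((N + 19) + Q) = 1/((19 + N) + Q) = 1/(19 + N + Q))
(3 - 7*6)*K(-12, -11) = (3 - 7*6)/(19 - 11 - 12) = (3 - 42)/(-4) = -39*(-1/4) = 39/4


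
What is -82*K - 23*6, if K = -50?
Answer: 3962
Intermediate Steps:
-82*K - 23*6 = -82*(-50) - 23*6 = 4100 - 138 = 3962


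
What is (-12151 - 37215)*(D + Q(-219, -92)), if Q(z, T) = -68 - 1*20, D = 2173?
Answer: -102928110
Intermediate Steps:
Q(z, T) = -88 (Q(z, T) = -68 - 20 = -88)
(-12151 - 37215)*(D + Q(-219, -92)) = (-12151 - 37215)*(2173 - 88) = -49366*2085 = -102928110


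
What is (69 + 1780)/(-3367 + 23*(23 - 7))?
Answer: -1849/2999 ≈ -0.61654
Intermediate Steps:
(69 + 1780)/(-3367 + 23*(23 - 7)) = 1849/(-3367 + 23*16) = 1849/(-3367 + 368) = 1849/(-2999) = 1849*(-1/2999) = -1849/2999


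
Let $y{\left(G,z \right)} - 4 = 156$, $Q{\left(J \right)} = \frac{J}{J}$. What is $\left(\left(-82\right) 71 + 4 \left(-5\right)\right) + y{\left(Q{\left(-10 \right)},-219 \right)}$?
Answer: $-5682$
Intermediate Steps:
$Q{\left(J \right)} = 1$
$y{\left(G,z \right)} = 160$ ($y{\left(G,z \right)} = 4 + 156 = 160$)
$\left(\left(-82\right) 71 + 4 \left(-5\right)\right) + y{\left(Q{\left(-10 \right)},-219 \right)} = \left(\left(-82\right) 71 + 4 \left(-5\right)\right) + 160 = \left(-5822 - 20\right) + 160 = -5842 + 160 = -5682$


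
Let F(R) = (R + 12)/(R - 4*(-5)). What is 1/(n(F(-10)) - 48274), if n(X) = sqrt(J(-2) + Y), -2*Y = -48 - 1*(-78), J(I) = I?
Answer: -48274/2330379093 - I*sqrt(17)/2330379093 ≈ -2.0715e-5 - 1.7693e-9*I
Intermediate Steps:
Y = -15 (Y = -(-48 - 1*(-78))/2 = -(-48 + 78)/2 = -1/2*30 = -15)
F(R) = (12 + R)/(20 + R) (F(R) = (12 + R)/(R + 20) = (12 + R)/(20 + R))
n(X) = I*sqrt(17) (n(X) = sqrt(-2 - 15) = sqrt(-17) = I*sqrt(17))
1/(n(F(-10)) - 48274) = 1/(I*sqrt(17) - 48274) = 1/(-48274 + I*sqrt(17))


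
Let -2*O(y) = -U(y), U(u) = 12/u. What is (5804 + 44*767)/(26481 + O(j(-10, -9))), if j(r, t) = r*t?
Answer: 18540/12413 ≈ 1.4936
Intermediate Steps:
O(y) = 6/y (O(y) = -(-1)*12/y/2 = -(-6)/y = 6/y)
(5804 + 44*767)/(26481 + O(j(-10, -9))) = (5804 + 44*767)/(26481 + 6/((-10*(-9)))) = (5804 + 33748)/(26481 + 6/90) = 39552/(26481 + 6*(1/90)) = 39552/(26481 + 1/15) = 39552/(397216/15) = 39552*(15/397216) = 18540/12413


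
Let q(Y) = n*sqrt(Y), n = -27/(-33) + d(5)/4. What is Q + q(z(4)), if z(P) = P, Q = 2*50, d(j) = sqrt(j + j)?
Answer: 1118/11 + sqrt(10)/2 ≈ 103.22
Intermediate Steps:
d(j) = sqrt(2)*sqrt(j) (d(j) = sqrt(2*j) = sqrt(2)*sqrt(j))
Q = 100
n = 9/11 + sqrt(10)/4 (n = -27/(-33) + (sqrt(2)*sqrt(5))/4 = -27*(-1/33) + sqrt(10)*(1/4) = 9/11 + sqrt(10)/4 ≈ 1.6088)
q(Y) = sqrt(Y)*(9/11 + sqrt(10)/4) (q(Y) = (9/11 + sqrt(10)/4)*sqrt(Y) = sqrt(Y)*(9/11 + sqrt(10)/4))
Q + q(z(4)) = 100 + sqrt(4)*(36 + 11*sqrt(10))/44 = 100 + (1/44)*2*(36 + 11*sqrt(10)) = 100 + (18/11 + sqrt(10)/2) = 1118/11 + sqrt(10)/2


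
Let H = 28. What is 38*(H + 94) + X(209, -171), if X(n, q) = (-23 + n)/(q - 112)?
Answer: 1311802/283 ≈ 4635.3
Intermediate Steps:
X(n, q) = (-23 + n)/(-112 + q)
38*(H + 94) + X(209, -171) = 38*(28 + 94) + (-23 + 209)/(-112 - 171) = 38*122 + 186/(-283) = 4636 - 1/283*186 = 4636 - 186/283 = 1311802/283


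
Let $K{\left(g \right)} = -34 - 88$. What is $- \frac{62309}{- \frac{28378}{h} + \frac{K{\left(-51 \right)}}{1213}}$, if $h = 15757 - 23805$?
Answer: $- \frac{304137207608}{16720329} \approx -18190.0$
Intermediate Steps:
$K{\left(g \right)} = -122$
$h = -8048$ ($h = 15757 - 23805 = -8048$)
$- \frac{62309}{- \frac{28378}{h} + \frac{K{\left(-51 \right)}}{1213}} = - \frac{62309}{- \frac{28378}{-8048} - \frac{122}{1213}} = - \frac{62309}{\left(-28378\right) \left(- \frac{1}{8048}\right) - \frac{122}{1213}} = - \frac{62309}{\frac{14189}{4024} - \frac{122}{1213}} = - \frac{62309}{\frac{16720329}{4881112}} = \left(-62309\right) \frac{4881112}{16720329} = - \frac{304137207608}{16720329}$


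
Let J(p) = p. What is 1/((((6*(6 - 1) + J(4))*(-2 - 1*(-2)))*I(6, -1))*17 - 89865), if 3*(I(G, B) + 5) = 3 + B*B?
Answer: -1/89865 ≈ -1.1128e-5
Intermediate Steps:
I(G, B) = -4 + B**2/3 (I(G, B) = -5 + (3 + B*B)/3 = -5 + (3 + B**2)/3 = -5 + (1 + B**2/3) = -4 + B**2/3)
1/((((6*(6 - 1) + J(4))*(-2 - 1*(-2)))*I(6, -1))*17 - 89865) = 1/((((6*(6 - 1) + 4)*(-2 - 1*(-2)))*(-4 + (1/3)*(-1)**2))*17 - 89865) = 1/((((6*5 + 4)*(-2 + 2))*(-4 + (1/3)*1))*17 - 89865) = 1/((((30 + 4)*0)*(-4 + 1/3))*17 - 89865) = 1/(((34*0)*(-11/3))*17 - 89865) = 1/((0*(-11/3))*17 - 89865) = 1/(0*17 - 89865) = 1/(0 - 89865) = 1/(-89865) = -1/89865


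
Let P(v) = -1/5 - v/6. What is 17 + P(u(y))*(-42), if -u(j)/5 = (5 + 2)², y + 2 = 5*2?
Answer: -8448/5 ≈ -1689.6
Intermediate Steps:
y = 8 (y = -2 + 5*2 = -2 + 10 = 8)
u(j) = -245 (u(j) = -5*(5 + 2)² = -5*7² = -5*49 = -245)
P(v) = -⅕ - v/6 (P(v) = -1*⅕ - v*(⅙) = -⅕ - v/6)
17 + P(u(y))*(-42) = 17 + (-⅕ - ⅙*(-245))*(-42) = 17 + (-⅕ + 245/6)*(-42) = 17 + (1219/30)*(-42) = 17 - 8533/5 = -8448/5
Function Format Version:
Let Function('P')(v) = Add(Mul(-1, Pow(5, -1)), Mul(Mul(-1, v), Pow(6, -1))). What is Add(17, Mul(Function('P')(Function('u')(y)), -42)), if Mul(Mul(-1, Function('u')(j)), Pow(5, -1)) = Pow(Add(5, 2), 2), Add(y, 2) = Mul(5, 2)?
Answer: Rational(-8448, 5) ≈ -1689.6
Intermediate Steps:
y = 8 (y = Add(-2, Mul(5, 2)) = Add(-2, 10) = 8)
Function('u')(j) = -245 (Function('u')(j) = Mul(-5, Pow(Add(5, 2), 2)) = Mul(-5, Pow(7, 2)) = Mul(-5, 49) = -245)
Function('P')(v) = Add(Rational(-1, 5), Mul(Rational(-1, 6), v)) (Function('P')(v) = Add(Mul(-1, Rational(1, 5)), Mul(Mul(-1, v), Rational(1, 6))) = Add(Rational(-1, 5), Mul(Rational(-1, 6), v)))
Add(17, Mul(Function('P')(Function('u')(y)), -42)) = Add(17, Mul(Add(Rational(-1, 5), Mul(Rational(-1, 6), -245)), -42)) = Add(17, Mul(Add(Rational(-1, 5), Rational(245, 6)), -42)) = Add(17, Mul(Rational(1219, 30), -42)) = Add(17, Rational(-8533, 5)) = Rational(-8448, 5)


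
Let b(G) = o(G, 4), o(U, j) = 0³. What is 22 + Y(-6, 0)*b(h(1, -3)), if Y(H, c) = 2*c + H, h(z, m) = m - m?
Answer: 22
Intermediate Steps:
h(z, m) = 0
Y(H, c) = H + 2*c
o(U, j) = 0
b(G) = 0
22 + Y(-6, 0)*b(h(1, -3)) = 22 + (-6 + 2*0)*0 = 22 + (-6 + 0)*0 = 22 - 6*0 = 22 + 0 = 22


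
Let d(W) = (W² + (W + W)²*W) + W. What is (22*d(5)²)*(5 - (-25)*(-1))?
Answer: -123596000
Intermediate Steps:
d(W) = W + W² + 4*W³ (d(W) = (W² + (2*W)²*W) + W = (W² + (4*W²)*W) + W = (W² + 4*W³) + W = W + W² + 4*W³)
(22*d(5)²)*(5 - (-25)*(-1)) = (22*(5*(1 + 5 + 4*5²))²)*(5 - (-25)*(-1)) = (22*(5*(1 + 5 + 4*25))²)*(5 - 5*5) = (22*(5*(1 + 5 + 100))²)*(5 - 25) = (22*(5*106)²)*(-20) = (22*530²)*(-20) = (22*280900)*(-20) = 6179800*(-20) = -123596000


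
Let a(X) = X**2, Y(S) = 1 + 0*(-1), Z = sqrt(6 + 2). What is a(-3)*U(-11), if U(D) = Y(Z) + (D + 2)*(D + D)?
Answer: 1791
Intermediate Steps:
Z = 2*sqrt(2) (Z = sqrt(8) = 2*sqrt(2) ≈ 2.8284)
Y(S) = 1 (Y(S) = 1 + 0 = 1)
U(D) = 1 + 2*D*(2 + D) (U(D) = 1 + (D + 2)*(D + D) = 1 + (2 + D)*(2*D) = 1 + 2*D*(2 + D))
a(-3)*U(-11) = (-3)**2*(1 + 2*(-11)**2 + 4*(-11)) = 9*(1 + 2*121 - 44) = 9*(1 + 242 - 44) = 9*199 = 1791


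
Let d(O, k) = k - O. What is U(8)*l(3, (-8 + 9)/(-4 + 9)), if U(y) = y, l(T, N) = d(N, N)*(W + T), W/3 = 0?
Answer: 0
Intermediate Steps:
W = 0 (W = 3*0 = 0)
l(T, N) = 0 (l(T, N) = (N - N)*(0 + T) = 0*T = 0)
U(8)*l(3, (-8 + 9)/(-4 + 9)) = 8*0 = 0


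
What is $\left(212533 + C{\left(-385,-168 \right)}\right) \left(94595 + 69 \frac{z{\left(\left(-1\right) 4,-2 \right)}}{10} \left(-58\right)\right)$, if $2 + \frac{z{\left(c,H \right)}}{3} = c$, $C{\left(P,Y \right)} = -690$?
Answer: $\frac{107826604099}{5} \approx 2.1565 \cdot 10^{10}$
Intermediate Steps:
$z{\left(c,H \right)} = -6 + 3 c$
$\left(212533 + C{\left(-385,-168 \right)}\right) \left(94595 + 69 \frac{z{\left(\left(-1\right) 4,-2 \right)}}{10} \left(-58\right)\right) = \left(212533 - 690\right) \left(94595 + 69 \frac{-6 + 3 \left(\left(-1\right) 4\right)}{10} \left(-58\right)\right) = 211843 \left(94595 + 69 \left(-6 + 3 \left(-4\right)\right) \frac{1}{10} \left(-58\right)\right) = 211843 \left(94595 + 69 \left(-6 - 12\right) \frac{1}{10} \left(-58\right)\right) = 211843 \left(94595 + 69 \left(\left(-18\right) \frac{1}{10}\right) \left(-58\right)\right) = 211843 \left(94595 + 69 \left(- \frac{9}{5}\right) \left(-58\right)\right) = 211843 \left(94595 - - \frac{36018}{5}\right) = 211843 \left(94595 + \frac{36018}{5}\right) = 211843 \cdot \frac{508993}{5} = \frac{107826604099}{5}$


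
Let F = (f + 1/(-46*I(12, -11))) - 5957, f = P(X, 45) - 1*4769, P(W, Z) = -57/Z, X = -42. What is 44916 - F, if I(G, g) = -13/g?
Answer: 499120267/8970 ≈ 55643.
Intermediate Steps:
f = -71554/15 (f = -57/45 - 1*4769 = -57*1/45 - 4769 = -19/15 - 4769 = -71554/15 ≈ -4770.3)
F = -96223747/8970 (F = (-71554/15 + 1/(-(-598)/(-11))) - 5957 = (-71554/15 + 1/(-(-598)*(-1)/11)) - 5957 = (-71554/15 + 1/(-46*13/11)) - 5957 = (-71554/15 + 1/(-598/11)) - 5957 = (-71554/15 - 11/598) - 5957 = -42789457/8970 - 5957 = -96223747/8970 ≈ -10727.)
44916 - F = 44916 - 1*(-96223747/8970) = 44916 + 96223747/8970 = 499120267/8970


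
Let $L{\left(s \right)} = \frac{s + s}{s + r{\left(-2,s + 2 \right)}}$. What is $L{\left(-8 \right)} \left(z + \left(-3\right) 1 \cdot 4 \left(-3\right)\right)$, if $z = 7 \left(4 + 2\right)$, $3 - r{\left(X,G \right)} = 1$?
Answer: $208$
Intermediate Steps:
$r{\left(X,G \right)} = 2$ ($r{\left(X,G \right)} = 3 - 1 = 2$)
$z = 42$ ($z = 7 \cdot 6 = 42$)
$L{\left(s \right)} = \frac{2 s}{2 + s}$ ($L{\left(s \right)} = \frac{s + s}{s + 2} = \frac{2 s}{2 + s}$)
$L{\left(-8 \right)} \left(z + \left(-3\right) 1 \cdot 4 \left(-3\right)\right) = 2 \left(-8\right) \frac{1}{2 - 8} \left(42 + \left(-3\right) 1 \cdot 4 \left(-3\right)\right) = 2 \left(-8\right) \frac{1}{-6} \left(42 + \left(-3\right) 4 \left(-3\right)\right) = 2 \left(-8\right) \left(- \frac{1}{6}\right) \left(42 - -36\right) = \frac{8 \left(42 + 36\right)}{3} = \frac{8}{3} \cdot 78 = 208$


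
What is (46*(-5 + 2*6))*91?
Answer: 29302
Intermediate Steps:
(46*(-5 + 2*6))*91 = (46*(-5 + 12))*91 = (46*7)*91 = 322*91 = 29302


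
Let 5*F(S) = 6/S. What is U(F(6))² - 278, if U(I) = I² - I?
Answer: -173734/625 ≈ -277.97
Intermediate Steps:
F(S) = 6/(5*S) (F(S) = (6/S)/5 = 6/(5*S))
U(F(6))² - 278 = (((6/5)/6)*(-1 + (6/5)/6))² - 278 = (((6/5)*(⅙))*(-1 + (6/5)*(⅙)))² - 278 = ((-1 + ⅕)/5)² - 278 = ((⅕)*(-⅘))² - 278 = (-4/25)² - 278 = 16/625 - 278 = -173734/625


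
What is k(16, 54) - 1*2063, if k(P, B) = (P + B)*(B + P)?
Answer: 2837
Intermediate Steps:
k(P, B) = (B + P)² (k(P, B) = (B + P)*(B + P) = (B + P)²)
k(16, 54) - 1*2063 = (54 + 16)² - 1*2063 = 70² - 2063 = 4900 - 2063 = 2837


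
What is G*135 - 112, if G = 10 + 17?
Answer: 3533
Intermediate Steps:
G = 27
G*135 - 112 = 27*135 - 112 = 3645 - 112 = 3533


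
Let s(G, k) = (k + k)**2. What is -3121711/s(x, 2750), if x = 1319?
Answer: -3121711/30250000 ≈ -0.10320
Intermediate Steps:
s(G, k) = 4*k**2 (s(G, k) = (2*k)**2 = 4*k**2)
-3121711/s(x, 2750) = -3121711/(4*2750**2) = -3121711/(4*7562500) = -3121711/30250000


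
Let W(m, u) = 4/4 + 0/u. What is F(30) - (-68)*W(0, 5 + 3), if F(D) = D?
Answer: 98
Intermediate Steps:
W(m, u) = 1 (W(m, u) = 4*(¼) + 0 = 1 + 0 = 1)
F(30) - (-68)*W(0, 5 + 3) = 30 - (-68) = 30 - 1*(-68) = 30 + 68 = 98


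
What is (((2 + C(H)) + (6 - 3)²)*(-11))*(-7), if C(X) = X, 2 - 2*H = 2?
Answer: 847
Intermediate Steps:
H = 0 (H = 1 - ½*2 = 1 - 1 = 0)
(((2 + C(H)) + (6 - 3)²)*(-11))*(-7) = (((2 + 0) + (6 - 3)²)*(-11))*(-7) = ((2 + 3²)*(-11))*(-7) = ((2 + 9)*(-11))*(-7) = (11*(-11))*(-7) = -121*(-7) = 847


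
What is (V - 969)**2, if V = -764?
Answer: 3003289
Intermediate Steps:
(V - 969)**2 = (-764 - 969)**2 = (-1733)**2 = 3003289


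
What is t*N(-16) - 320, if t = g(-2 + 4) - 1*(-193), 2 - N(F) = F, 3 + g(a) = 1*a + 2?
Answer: 3172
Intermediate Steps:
g(a) = -1 + a (g(a) = -3 + (1*a + 2) = -3 + (a + 2) = -3 + (2 + a) = -1 + a)
N(F) = 2 - F
t = 194 (t = (-1 + (-2 + 4)) - 1*(-193) = (-1 + 2) + 193 = 1 + 193 = 194)
t*N(-16) - 320 = 194*(2 - 1*(-16)) - 320 = 194*(2 + 16) - 320 = 194*18 - 320 = 3492 - 320 = 3172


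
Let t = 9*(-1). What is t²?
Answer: 81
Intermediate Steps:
t = -9
t² = (-9)² = 81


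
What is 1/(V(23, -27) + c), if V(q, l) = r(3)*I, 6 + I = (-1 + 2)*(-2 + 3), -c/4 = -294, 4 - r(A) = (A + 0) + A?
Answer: 1/1186 ≈ 0.00084317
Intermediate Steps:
r(A) = 4 - 2*A (r(A) = 4 - ((A + 0) + A) = 4 - (A + A) = 4 - 2*A)
c = 1176 (c = -4*(-294) = 1176)
I = -5 (I = -6 + (-1 + 2)*(-2 + 3) = -6 + 1*1 = -6 + 1 = -5)
V(q, l) = 10 (V(q, l) = (4 - 2*3)*(-5) = (4 - 6)*(-5) = -2*(-5) = 10)
1/(V(23, -27) + c) = 1/(10 + 1176) = 1/1186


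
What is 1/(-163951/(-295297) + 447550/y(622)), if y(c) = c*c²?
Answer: 35530407894428/19792815896899 ≈ 1.7951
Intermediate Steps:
y(c) = c³
1/(-163951/(-295297) + 447550/y(622)) = 1/(-163951/(-295297) + 447550/(622³)) = 1/(-163951*(-1/295297) + 447550/240641848) = 1/(163951/295297 + 447550*(1/240641848)) = 1/(163951/295297 + 223775/120320924) = 1/(19792815896899/35530407894428) = 35530407894428/19792815896899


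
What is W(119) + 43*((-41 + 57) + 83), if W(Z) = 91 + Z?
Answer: 4467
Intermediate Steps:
W(119) + 43*((-41 + 57) + 83) = (91 + 119) + 43*((-41 + 57) + 83) = 210 + 43*(16 + 83) = 210 + 43*99 = 210 + 4257 = 4467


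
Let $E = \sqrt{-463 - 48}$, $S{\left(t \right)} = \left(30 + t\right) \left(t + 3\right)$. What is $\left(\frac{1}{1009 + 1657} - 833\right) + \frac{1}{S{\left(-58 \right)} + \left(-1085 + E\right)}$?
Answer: $\frac{- 2220777 \sqrt{511} + 1010450869 i}{2666 \left(\sqrt{511} - 455 i\right)} \approx -833.0 - 0.00010893 i$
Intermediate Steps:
$S{\left(t \right)} = \left(3 + t\right) \left(30 + t\right)$ ($S{\left(t \right)} = \left(30 + t\right) \left(3 + t\right) = \left(3 + t\right) \left(30 + t\right)$)
$E = i \sqrt{511}$ ($E = \sqrt{-511} = i \sqrt{511} \approx 22.605 i$)
$\left(\frac{1}{1009 + 1657} - 833\right) + \frac{1}{S{\left(-58 \right)} + \left(-1085 + E\right)} = \left(\frac{1}{1009 + 1657} - 833\right) + \frac{1}{\left(90 + \left(-58\right)^{2} + 33 \left(-58\right)\right) - \left(1085 - i \sqrt{511}\right)} = \left(\frac{1}{2666} - 833\right) + \frac{1}{\left(90 + 3364 - 1914\right) - \left(1085 - i \sqrt{511}\right)} = \left(\frac{1}{2666} - 833\right) + \frac{1}{1540 - \left(1085 - i \sqrt{511}\right)} = - \frac{2220777}{2666} + \frac{1}{455 + i \sqrt{511}}$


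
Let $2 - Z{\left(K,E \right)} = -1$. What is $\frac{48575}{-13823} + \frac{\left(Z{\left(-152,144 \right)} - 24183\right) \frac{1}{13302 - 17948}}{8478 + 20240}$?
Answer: $- \frac{70442697880}{20046930157} \approx -3.5139$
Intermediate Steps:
$Z{\left(K,E \right)} = 3$ ($Z{\left(K,E \right)} = 2 - -1 = 2 + 1 = 3$)
$\frac{48575}{-13823} + \frac{\left(Z{\left(-152,144 \right)} - 24183\right) \frac{1}{13302 - 17948}}{8478 + 20240} = \frac{48575}{-13823} + \frac{\left(3 - 24183\right) \frac{1}{13302 - 17948}}{8478 + 20240} = 48575 \left(- \frac{1}{13823}\right) + \frac{\left(-24180\right) \frac{1}{-4646}}{28718} = - \frac{48575}{13823} + \left(-24180\right) \left(- \frac{1}{4646}\right) \frac{1}{28718} = - \frac{48575}{13823} + \frac{12090}{2323} \cdot \frac{1}{28718} = - \frac{48575}{13823} + \frac{6045}{33355957} = - \frac{70442697880}{20046930157}$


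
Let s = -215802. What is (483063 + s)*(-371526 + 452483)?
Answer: 21636648777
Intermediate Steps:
(483063 + s)*(-371526 + 452483) = (483063 - 215802)*(-371526 + 452483) = 267261*80957 = 21636648777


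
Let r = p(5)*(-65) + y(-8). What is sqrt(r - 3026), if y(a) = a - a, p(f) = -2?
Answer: 4*I*sqrt(181) ≈ 53.815*I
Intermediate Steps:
y(a) = 0
r = 130 (r = -2*(-65) + 0 = 130 + 0 = 130)
sqrt(r - 3026) = sqrt(130 - 3026) = sqrt(-2896) = 4*I*sqrt(181)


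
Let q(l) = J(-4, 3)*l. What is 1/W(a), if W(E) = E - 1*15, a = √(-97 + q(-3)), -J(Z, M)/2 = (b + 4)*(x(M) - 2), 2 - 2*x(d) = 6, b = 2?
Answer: -15/466 - I*√241/466 ≈ -0.032189 - 0.033314*I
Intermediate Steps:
x(d) = -2 (x(d) = 1 - ½*6 = 1 - 3 = -2)
J(Z, M) = 48 (J(Z, M) = -2*(2 + 4)*(-2 - 2) = -12*(-4) = -2*(-24) = 48)
q(l) = 48*l
a = I*√241 (a = √(-97 + 48*(-3)) = √(-97 - 144) = √(-241) = I*√241 ≈ 15.524*I)
W(E) = -15 + E (W(E) = E - 15 = -15 + E)
1/W(a) = 1/(-15 + I*√241)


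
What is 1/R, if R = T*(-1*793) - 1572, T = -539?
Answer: 1/425855 ≈ 2.3482e-6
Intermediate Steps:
R = 425855 (R = -(-539)*793 - 1572 = -539*(-793) - 1572 = 427427 - 1572 = 425855)
1/R = 1/425855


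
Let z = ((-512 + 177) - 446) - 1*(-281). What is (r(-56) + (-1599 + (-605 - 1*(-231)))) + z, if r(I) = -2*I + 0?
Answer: -2361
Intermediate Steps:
r(I) = -2*I
z = -500 (z = (-335 - 446) + 281 = -781 + 281 = -500)
(r(-56) + (-1599 + (-605 - 1*(-231)))) + z = (-2*(-56) + (-1599 + (-605 - 1*(-231)))) - 500 = (112 + (-1599 + (-605 + 231))) - 500 = (112 + (-1599 - 374)) - 500 = (112 - 1973) - 500 = -1861 - 500 = -2361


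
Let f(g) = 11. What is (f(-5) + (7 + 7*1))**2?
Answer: 625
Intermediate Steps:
(f(-5) + (7 + 7*1))**2 = (11 + (7 + 7*1))**2 = (11 + (7 + 7))**2 = (11 + 14)**2 = 25**2 = 625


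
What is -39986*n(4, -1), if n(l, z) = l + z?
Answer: -119958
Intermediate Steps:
-39986*n(4, -1) = -39986*(4 - 1) = -39986*3 = -119958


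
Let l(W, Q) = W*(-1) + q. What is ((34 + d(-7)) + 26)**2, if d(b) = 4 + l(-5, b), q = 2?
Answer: 5041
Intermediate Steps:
l(W, Q) = 2 - W (l(W, Q) = W*(-1) + 2 = -W + 2 = 2 - W)
d(b) = 11 (d(b) = 4 + (2 - 1*(-5)) = 4 + (2 + 5) = 4 + 7 = 11)
((34 + d(-7)) + 26)**2 = ((34 + 11) + 26)**2 = (45 + 26)**2 = 71**2 = 5041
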